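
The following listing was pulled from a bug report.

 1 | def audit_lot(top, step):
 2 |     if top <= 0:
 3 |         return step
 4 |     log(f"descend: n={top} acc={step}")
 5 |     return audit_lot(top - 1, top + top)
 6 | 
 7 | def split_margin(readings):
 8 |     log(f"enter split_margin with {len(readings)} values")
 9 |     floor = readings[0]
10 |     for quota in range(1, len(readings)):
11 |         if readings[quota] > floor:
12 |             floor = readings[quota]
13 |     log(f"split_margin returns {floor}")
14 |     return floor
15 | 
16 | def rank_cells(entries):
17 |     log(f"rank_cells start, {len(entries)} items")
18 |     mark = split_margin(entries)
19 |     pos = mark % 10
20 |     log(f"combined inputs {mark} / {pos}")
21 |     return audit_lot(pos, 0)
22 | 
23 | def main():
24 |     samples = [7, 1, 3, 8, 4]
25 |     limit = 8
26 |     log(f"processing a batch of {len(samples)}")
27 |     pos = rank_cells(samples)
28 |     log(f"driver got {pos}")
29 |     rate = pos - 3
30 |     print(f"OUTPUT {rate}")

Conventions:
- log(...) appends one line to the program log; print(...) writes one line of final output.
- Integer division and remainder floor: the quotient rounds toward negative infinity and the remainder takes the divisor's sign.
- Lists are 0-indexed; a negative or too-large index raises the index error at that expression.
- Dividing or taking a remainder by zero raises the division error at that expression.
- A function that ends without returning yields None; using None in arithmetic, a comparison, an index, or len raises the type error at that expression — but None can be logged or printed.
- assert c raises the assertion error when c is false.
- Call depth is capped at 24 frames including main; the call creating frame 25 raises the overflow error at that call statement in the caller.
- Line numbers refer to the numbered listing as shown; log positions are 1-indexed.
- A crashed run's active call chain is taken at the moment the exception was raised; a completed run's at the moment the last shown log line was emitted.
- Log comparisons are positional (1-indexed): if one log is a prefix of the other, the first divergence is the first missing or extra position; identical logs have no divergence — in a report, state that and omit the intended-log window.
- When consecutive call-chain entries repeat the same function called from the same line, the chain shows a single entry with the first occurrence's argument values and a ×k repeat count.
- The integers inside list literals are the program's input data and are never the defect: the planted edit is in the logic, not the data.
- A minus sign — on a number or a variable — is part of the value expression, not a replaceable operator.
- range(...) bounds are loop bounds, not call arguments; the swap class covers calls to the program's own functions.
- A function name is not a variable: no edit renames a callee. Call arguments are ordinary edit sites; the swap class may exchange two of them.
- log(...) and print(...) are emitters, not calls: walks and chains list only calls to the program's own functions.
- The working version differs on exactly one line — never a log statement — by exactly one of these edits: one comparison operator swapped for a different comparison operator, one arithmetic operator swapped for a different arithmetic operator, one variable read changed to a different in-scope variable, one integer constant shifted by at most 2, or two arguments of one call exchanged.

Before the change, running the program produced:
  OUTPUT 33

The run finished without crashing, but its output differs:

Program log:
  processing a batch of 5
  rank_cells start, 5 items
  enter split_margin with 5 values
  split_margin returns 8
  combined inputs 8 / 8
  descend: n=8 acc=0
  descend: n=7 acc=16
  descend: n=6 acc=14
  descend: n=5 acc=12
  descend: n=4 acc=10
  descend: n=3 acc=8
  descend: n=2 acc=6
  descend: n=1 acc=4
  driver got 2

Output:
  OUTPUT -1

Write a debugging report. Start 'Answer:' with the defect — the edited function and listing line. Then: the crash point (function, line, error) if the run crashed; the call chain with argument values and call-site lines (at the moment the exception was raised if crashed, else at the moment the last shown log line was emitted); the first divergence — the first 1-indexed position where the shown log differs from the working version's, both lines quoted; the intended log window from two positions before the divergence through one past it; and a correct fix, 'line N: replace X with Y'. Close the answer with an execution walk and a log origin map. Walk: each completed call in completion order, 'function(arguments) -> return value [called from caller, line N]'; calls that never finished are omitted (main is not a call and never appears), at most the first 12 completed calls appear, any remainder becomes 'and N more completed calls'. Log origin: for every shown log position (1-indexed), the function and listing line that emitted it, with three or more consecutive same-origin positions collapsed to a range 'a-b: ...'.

Answer: the defect is in audit_lot at line 5.
Key fact: At log position 7 the runs split — shown 'descend: n=7 acc=16', but the working version logs 'descend: n=7 acc=8'.
Call chain: main.
First divergence: at position 7 the run shows 'descend: n=7 acc=16' where the working version logs 'descend: n=7 acc=8'.
Intended log window:
  5: combined inputs 8 / 8
  6: descend: n=8 acc=0
  7: descend: n=7 acc=8
  8: descend: n=6 acc=15
Execution walk:
  split_margin([7, 1, 3, 8, 4]) -> 8  [called from rank_cells, line 18]
  audit_lot(0, 2) -> 2  [called from audit_lot, line 5]
  audit_lot(1, 4) -> 2  [called from audit_lot, line 5]
  audit_lot(2, 6) -> 2  [called from audit_lot, line 5]
  audit_lot(3, 8) -> 2  [called from audit_lot, line 5]
  audit_lot(4, 10) -> 2  [called from audit_lot, line 5]
  audit_lot(5, 12) -> 2  [called from audit_lot, line 5]
  audit_lot(6, 14) -> 2  [called from audit_lot, line 5]
  audit_lot(7, 16) -> 2  [called from audit_lot, line 5]
  audit_lot(8, 0) -> 2  [called from rank_cells, line 21]
  rank_cells([7, 1, 3, 8, 4]) -> 2  [called from main, line 27]
Log line origins:
  1: emitted by main (line 26)
  2: emitted by rank_cells (line 17)
  3: emitted by split_margin (line 8)
  4: emitted by split_margin (line 13)
  5: emitted by rank_cells (line 20)
  6-13: emitted by audit_lot (line 4)
  14: emitted by main (line 28)
A correct fix: line 5: replace `top + top` with `step + top`.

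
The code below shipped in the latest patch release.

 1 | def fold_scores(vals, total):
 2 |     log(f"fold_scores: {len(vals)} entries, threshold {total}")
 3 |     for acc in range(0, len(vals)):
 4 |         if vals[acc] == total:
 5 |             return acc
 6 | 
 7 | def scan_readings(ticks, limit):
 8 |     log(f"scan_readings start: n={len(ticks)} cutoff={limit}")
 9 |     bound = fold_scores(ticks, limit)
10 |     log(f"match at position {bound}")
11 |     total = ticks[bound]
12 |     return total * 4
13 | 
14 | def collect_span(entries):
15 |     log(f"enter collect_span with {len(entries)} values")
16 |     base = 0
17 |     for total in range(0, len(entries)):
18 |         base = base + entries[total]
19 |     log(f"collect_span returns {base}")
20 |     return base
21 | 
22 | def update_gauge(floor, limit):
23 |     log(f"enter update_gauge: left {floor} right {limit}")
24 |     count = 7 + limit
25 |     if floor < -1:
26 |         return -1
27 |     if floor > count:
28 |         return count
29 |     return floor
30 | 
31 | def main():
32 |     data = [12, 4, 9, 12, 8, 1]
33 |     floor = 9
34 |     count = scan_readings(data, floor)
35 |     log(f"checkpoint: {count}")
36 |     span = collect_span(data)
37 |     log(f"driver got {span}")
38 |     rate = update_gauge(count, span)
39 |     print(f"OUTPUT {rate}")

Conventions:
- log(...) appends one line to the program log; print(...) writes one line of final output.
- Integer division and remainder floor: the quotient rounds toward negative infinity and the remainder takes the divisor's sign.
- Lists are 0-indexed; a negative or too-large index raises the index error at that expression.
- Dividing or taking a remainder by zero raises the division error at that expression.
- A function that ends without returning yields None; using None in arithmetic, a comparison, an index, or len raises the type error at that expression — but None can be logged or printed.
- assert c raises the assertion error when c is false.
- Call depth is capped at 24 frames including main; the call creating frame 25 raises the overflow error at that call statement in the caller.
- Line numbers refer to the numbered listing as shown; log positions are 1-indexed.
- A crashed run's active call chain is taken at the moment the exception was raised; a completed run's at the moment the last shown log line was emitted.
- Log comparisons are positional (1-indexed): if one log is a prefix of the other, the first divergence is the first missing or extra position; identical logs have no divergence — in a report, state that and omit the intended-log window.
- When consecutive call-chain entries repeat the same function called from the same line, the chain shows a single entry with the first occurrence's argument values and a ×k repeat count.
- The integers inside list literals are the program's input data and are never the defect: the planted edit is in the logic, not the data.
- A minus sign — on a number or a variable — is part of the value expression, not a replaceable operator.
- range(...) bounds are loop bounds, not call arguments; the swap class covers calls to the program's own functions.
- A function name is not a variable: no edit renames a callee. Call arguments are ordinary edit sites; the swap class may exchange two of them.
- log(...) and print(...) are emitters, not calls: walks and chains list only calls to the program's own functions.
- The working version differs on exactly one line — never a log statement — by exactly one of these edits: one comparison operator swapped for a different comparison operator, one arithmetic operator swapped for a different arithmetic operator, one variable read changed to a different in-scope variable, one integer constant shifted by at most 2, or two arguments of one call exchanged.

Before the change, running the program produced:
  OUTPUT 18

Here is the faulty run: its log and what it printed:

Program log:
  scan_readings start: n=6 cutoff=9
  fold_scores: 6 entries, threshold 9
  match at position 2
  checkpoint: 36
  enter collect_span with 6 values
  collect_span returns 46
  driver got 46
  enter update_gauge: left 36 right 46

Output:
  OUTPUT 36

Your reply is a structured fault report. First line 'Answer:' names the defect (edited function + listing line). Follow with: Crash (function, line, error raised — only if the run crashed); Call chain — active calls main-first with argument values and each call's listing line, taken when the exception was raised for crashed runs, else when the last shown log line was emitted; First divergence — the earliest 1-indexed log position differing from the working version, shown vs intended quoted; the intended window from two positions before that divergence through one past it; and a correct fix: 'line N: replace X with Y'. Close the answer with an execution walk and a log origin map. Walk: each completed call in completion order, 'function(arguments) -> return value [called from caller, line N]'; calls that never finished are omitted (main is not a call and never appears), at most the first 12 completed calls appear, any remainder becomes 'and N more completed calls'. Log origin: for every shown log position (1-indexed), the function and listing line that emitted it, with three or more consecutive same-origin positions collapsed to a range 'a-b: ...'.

Answer: the defect is in scan_readings at line 12.
Core observation: Everything matches until log position 4, which reads 'checkpoint: 36' in place of 'checkpoint: 18'.
Call chain: main -> update_gauge(36, 46) (called at line 38).
First divergence: at position 4 the run shows 'checkpoint: 36' where the working version logs 'checkpoint: 18'.
Intended log window:
  2: fold_scores: 6 entries, threshold 9
  3: match at position 2
  4: checkpoint: 18
  5: enter collect_span with 6 values
Execution walk:
  fold_scores([12, 4, 9, 12, 8, 1], 9) -> 2  [called from scan_readings, line 9]
  scan_readings([12, 4, 9, 12, 8, 1], 9) -> 36  [called from main, line 34]
  collect_span([12, 4, 9, 12, 8, 1]) -> 46  [called from main, line 36]
  update_gauge(36, 46) -> 36  [called from main, line 38]
Log origins:
  1: logged in scan_readings at line 8
  2: logged in fold_scores at line 2
  3: logged in scan_readings at line 10
  4: logged in main at line 35
  5: logged in collect_span at line 15
  6: logged in collect_span at line 19
  7: logged in main at line 37
  8: logged in update_gauge at line 23
A correct fix: line 12: replace `4` with `2`.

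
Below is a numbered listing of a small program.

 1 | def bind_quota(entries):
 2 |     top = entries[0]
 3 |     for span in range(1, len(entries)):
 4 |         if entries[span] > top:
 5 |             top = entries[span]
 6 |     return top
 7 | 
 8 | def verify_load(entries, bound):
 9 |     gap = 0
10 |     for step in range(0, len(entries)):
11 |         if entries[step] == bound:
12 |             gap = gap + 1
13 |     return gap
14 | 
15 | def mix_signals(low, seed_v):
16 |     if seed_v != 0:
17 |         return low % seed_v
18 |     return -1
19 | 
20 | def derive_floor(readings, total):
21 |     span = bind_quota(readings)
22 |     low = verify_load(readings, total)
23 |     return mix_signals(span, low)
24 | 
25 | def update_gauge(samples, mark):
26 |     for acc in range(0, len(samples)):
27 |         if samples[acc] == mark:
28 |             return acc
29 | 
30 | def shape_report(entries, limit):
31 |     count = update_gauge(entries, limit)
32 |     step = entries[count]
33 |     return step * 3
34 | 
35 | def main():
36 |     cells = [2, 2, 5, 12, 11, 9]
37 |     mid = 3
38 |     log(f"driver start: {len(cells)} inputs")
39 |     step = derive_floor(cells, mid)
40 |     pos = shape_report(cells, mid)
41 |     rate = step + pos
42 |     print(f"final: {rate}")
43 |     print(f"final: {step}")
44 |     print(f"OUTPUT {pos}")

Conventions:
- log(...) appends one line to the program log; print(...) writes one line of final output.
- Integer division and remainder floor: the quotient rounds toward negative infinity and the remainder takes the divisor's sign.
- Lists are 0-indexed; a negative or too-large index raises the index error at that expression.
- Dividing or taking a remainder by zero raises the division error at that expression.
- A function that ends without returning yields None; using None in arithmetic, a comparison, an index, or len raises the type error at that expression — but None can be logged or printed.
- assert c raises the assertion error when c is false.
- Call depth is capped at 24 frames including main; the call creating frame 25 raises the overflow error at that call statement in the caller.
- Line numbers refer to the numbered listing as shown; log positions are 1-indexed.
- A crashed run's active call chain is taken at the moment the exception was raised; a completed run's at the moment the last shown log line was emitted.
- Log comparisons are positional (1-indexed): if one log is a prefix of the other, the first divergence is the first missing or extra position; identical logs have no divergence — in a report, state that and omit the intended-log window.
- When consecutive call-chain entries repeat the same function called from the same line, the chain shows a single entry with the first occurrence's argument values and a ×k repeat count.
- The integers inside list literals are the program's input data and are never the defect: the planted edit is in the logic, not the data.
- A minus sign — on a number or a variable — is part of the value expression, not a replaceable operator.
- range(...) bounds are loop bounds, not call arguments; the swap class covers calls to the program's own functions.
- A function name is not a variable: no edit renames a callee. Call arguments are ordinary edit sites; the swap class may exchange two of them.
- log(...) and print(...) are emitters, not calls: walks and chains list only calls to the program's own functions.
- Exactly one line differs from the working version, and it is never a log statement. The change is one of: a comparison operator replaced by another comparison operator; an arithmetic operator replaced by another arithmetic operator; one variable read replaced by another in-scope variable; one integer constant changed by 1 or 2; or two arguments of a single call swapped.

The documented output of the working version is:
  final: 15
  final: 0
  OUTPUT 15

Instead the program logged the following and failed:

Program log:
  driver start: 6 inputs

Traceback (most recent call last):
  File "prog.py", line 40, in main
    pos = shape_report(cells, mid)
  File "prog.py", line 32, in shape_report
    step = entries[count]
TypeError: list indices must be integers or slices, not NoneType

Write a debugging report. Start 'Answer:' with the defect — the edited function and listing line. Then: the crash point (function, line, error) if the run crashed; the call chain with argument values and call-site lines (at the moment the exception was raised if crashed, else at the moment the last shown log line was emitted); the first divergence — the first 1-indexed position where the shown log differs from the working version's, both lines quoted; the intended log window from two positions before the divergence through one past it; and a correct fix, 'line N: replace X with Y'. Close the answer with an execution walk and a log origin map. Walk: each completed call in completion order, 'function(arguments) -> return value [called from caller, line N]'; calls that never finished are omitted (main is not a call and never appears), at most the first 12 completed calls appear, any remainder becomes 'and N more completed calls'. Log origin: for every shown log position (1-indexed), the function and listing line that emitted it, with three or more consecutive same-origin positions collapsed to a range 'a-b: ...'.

Answer: the defect is in main at line 37.
Core observation: Every log line matches the working run — the failure is the only observable divergence.
Crash: shape_report, line 32, TypeError.
Call chain: main -> shape_report([2, 2, 5, 12, 11, 9], 3) (called at line 40).
First divergence: none (the log streams are identical).
Execution walk:
  bind_quota([2, 2, 5, 12, 11, 9]) -> 12  [called from derive_floor, line 21]
  verify_load([2, 2, 5, 12, 11, 9], 3) -> 0  [called from derive_floor, line 22]
  mix_signals(12, 0) -> -1  [called from derive_floor, line 23]
  derive_floor([2, 2, 5, 12, 11, 9], 3) -> -1  [called from main, line 39]
  update_gauge([2, 2, 5, 12, 11, 9], 3) -> None  [called from shape_report, line 31]
Log origins:
  1: emitted by main (line 38)
A correct fix: line 37: replace `3` with `5`.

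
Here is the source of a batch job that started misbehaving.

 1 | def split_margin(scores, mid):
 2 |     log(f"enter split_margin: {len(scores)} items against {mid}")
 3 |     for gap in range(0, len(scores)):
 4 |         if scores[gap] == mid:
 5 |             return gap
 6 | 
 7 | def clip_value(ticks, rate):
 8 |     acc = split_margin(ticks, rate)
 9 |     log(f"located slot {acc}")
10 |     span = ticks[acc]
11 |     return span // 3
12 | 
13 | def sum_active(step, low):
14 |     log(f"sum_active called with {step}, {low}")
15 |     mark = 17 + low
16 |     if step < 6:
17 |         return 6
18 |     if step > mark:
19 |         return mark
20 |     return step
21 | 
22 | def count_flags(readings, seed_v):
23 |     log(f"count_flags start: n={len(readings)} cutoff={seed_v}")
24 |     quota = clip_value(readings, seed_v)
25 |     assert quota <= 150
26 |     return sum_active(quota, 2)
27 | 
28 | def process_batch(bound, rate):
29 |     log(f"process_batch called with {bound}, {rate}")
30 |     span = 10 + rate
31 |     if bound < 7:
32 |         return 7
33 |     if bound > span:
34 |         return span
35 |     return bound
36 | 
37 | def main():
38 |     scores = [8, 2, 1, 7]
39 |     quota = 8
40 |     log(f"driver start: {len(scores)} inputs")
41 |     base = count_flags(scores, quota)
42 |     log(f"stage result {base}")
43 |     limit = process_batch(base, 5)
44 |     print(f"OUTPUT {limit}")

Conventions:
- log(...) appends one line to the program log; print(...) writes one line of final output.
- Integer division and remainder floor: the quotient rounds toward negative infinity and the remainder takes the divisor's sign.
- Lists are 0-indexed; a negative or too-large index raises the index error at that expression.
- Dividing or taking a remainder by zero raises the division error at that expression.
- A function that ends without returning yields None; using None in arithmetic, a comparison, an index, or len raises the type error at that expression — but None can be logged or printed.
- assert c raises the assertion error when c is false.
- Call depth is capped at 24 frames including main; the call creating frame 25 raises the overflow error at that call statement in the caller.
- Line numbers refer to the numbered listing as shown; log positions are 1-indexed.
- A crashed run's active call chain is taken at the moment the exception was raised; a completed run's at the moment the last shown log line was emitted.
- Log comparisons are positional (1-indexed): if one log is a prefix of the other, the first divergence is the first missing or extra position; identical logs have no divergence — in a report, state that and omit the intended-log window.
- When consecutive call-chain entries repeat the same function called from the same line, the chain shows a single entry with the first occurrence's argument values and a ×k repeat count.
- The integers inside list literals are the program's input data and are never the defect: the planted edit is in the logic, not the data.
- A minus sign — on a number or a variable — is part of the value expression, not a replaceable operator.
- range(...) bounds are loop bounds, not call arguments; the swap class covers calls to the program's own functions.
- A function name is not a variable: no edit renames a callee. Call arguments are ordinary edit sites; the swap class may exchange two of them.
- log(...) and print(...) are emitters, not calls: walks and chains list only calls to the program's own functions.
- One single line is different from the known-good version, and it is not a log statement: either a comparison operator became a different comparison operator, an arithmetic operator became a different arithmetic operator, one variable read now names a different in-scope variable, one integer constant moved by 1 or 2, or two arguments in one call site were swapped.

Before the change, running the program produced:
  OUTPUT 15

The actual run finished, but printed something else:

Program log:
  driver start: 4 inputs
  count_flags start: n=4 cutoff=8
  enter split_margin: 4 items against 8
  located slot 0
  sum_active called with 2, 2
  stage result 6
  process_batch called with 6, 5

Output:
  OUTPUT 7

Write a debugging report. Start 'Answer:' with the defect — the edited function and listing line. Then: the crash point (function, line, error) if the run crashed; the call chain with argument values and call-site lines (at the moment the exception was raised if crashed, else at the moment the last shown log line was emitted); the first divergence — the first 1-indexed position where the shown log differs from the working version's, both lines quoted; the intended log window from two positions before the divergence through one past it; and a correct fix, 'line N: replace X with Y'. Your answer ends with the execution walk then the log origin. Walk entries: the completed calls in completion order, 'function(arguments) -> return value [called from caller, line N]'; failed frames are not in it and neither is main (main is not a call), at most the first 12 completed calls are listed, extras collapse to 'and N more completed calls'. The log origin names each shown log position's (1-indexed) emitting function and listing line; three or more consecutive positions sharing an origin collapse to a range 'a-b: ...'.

Answer: the defect is in clip_value at line 11.
Core observation: The log first diverges at position 5: the faulty run prints 'sum_active called with 2, 2' where the working version prints 'sum_active called with 24, 2'.
Call chain: main -> process_batch(6, 5) (called at line 43).
First divergence: at position 5 the run shows 'sum_active called with 2, 2' where the working version logs 'sum_active called with 24, 2'.
Intended log window:
  3: enter split_margin: 4 items against 8
  4: located slot 0
  5: sum_active called with 24, 2
  6: stage result 19
Execution walk:
  split_margin([8, 2, 1, 7], 8) -> 0  [called from clip_value, line 8]
  clip_value([8, 2, 1, 7], 8) -> 2  [called from count_flags, line 24]
  sum_active(2, 2) -> 6  [called from count_flags, line 26]
  count_flags([8, 2, 1, 7], 8) -> 6  [called from main, line 41]
  process_batch(6, 5) -> 7  [called from main, line 43]
Log origin:
  1: from main, line 40
  2: from count_flags, line 23
  3: from split_margin, line 2
  4: from clip_value, line 9
  5: from sum_active, line 14
  6: from main, line 42
  7: from process_batch, line 29
A correct fix: line 11: replace `//` with `*`.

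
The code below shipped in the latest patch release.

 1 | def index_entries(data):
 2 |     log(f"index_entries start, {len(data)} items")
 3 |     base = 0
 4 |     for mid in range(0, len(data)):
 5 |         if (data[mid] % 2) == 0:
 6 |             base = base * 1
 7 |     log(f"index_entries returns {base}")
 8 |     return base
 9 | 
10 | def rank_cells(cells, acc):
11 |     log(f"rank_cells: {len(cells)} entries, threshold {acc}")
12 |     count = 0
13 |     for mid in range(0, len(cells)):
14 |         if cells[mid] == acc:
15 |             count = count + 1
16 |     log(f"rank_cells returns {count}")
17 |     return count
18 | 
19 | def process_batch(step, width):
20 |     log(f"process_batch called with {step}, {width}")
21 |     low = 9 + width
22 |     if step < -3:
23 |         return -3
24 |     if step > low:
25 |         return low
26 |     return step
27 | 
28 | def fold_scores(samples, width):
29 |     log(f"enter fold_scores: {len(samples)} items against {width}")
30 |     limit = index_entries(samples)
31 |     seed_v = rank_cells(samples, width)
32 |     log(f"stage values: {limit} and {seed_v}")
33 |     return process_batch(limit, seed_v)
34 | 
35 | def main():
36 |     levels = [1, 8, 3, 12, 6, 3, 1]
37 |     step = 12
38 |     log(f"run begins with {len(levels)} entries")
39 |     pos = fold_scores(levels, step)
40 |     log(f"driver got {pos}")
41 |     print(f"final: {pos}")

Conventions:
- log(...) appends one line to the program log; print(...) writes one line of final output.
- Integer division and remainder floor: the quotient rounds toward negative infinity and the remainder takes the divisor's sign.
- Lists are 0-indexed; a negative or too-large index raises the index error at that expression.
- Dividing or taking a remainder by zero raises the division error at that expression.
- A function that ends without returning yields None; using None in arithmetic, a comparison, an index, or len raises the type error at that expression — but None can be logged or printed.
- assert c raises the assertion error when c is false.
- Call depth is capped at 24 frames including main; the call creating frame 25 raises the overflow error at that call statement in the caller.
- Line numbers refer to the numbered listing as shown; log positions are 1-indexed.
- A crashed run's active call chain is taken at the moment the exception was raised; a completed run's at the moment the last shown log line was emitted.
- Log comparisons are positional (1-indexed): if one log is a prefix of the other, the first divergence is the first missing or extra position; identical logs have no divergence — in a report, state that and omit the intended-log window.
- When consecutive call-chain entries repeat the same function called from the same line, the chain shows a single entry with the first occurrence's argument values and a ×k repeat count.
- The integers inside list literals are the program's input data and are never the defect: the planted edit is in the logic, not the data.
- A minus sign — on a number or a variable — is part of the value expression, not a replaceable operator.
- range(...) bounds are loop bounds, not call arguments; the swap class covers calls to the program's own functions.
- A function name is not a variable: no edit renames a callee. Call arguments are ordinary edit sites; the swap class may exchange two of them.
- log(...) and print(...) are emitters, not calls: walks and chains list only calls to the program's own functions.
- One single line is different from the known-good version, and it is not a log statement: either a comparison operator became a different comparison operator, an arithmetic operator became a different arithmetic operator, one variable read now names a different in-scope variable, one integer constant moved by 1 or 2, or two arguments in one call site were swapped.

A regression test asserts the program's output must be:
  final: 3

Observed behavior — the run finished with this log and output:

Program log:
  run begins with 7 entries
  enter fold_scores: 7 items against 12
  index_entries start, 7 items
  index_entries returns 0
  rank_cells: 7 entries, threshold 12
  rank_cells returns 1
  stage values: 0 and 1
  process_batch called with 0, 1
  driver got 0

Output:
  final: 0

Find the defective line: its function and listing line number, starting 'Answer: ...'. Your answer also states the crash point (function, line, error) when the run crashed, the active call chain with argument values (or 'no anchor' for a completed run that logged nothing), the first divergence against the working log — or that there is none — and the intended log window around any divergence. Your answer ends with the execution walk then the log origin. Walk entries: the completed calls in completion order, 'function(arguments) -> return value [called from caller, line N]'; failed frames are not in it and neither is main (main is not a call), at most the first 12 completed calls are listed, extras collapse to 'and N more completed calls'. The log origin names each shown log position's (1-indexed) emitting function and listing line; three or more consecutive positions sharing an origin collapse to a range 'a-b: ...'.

Answer: the defect is in index_entries at line 6.
Key observation: Everything matches until log position 4, which reads 'index_entries returns 0' in place of 'index_entries returns 3'.
Call chain: main.
First divergence: position 4 — the shown line 'index_entries returns 0' should read 'index_entries returns 3'.
Intended log window:
  2: enter fold_scores: 7 items against 12
  3: index_entries start, 7 items
  4: index_entries returns 3
  5: rank_cells: 7 entries, threshold 12
Execution walk:
  index_entries([1, 8, 3, 12, 6, 3, 1]) -> 0  [called from fold_scores, line 30]
  rank_cells([1, 8, 3, 12, 6, 3, 1], 12) -> 1  [called from fold_scores, line 31]
  process_batch(0, 1) -> 0  [called from fold_scores, line 33]
  fold_scores([1, 8, 3, 12, 6, 3, 1], 12) -> 0  [called from main, line 39]
Log line origins:
  1 — main, line 38
  2 — fold_scores, line 29
  3 — index_entries, line 2
  4 — index_entries, line 7
  5 — rank_cells, line 11
  6 — rank_cells, line 16
  7 — fold_scores, line 32
  8 — process_batch, line 20
  9 — main, line 40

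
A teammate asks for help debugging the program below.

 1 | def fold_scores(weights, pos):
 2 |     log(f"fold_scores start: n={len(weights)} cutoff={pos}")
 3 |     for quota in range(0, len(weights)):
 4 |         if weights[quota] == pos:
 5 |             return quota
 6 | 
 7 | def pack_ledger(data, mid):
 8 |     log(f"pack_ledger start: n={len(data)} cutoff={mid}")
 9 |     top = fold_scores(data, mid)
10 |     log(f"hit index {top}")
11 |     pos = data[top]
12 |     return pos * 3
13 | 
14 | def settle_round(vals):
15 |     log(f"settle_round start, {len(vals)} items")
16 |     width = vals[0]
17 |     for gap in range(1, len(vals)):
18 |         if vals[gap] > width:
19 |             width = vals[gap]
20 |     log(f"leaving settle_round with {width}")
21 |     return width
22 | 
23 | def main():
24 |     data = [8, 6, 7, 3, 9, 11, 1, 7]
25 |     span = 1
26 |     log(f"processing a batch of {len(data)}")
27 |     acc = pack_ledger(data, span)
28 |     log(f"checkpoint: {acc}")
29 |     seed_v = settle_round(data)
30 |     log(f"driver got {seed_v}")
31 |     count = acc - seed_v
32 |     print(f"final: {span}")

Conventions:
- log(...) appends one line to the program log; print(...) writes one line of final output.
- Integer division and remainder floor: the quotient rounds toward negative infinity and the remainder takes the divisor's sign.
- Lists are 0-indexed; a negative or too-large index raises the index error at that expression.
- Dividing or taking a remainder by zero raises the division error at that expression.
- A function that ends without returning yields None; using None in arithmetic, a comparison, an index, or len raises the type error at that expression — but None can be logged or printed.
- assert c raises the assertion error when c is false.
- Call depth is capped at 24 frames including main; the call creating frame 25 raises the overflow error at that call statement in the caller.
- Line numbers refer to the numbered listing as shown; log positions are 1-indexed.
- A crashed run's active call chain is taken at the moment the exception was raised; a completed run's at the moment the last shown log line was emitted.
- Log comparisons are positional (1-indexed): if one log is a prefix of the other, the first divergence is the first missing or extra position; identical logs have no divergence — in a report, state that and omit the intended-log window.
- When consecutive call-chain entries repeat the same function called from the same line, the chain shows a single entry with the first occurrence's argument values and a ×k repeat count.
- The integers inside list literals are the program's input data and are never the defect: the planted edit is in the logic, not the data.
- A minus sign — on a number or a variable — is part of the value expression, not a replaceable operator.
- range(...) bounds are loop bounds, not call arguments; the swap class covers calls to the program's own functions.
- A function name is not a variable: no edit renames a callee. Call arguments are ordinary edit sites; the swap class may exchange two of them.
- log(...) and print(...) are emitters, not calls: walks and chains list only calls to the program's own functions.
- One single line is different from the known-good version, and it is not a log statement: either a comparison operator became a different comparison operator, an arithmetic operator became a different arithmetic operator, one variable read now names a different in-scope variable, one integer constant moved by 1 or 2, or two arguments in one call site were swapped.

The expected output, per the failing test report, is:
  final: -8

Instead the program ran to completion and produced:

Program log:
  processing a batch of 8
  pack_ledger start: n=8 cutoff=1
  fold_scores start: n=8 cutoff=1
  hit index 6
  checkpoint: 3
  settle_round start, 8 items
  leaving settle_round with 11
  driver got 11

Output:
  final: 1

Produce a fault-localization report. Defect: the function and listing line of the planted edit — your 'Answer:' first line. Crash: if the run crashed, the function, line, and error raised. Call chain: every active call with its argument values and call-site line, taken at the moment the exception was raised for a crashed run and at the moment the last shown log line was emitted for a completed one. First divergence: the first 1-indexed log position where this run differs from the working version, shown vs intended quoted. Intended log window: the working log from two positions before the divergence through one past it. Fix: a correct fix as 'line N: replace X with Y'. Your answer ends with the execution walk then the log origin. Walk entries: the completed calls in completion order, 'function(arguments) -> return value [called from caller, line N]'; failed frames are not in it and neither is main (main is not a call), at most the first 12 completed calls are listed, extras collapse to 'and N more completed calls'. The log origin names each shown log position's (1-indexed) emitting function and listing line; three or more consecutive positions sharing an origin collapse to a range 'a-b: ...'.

Answer: the defect is in main at line 32.
Key fact: The two runs log identically and part ways only at the printed values.
Call chain: main.
First divergence: none (the log streams are identical).
Execution walk:
  fold_scores([8, 6, 7, 3, 9, 11, 1, 7], 1) -> 6  [called from pack_ledger, line 9]
  pack_ledger([8, 6, 7, 3, 9, 11, 1, 7], 1) -> 3  [called from main, line 27]
  settle_round([8, 6, 7, 3, 9, 11, 1, 7]) -> 11  [called from main, line 29]
Log origins:
  1: logged in main at line 26
  2: logged in pack_ledger at line 8
  3: logged in fold_scores at line 2
  4: logged in pack_ledger at line 10
  5: logged in main at line 28
  6: logged in settle_round at line 15
  7: logged in settle_round at line 20
  8: logged in main at line 30
A correct fix: line 32: replace `span` with `count`.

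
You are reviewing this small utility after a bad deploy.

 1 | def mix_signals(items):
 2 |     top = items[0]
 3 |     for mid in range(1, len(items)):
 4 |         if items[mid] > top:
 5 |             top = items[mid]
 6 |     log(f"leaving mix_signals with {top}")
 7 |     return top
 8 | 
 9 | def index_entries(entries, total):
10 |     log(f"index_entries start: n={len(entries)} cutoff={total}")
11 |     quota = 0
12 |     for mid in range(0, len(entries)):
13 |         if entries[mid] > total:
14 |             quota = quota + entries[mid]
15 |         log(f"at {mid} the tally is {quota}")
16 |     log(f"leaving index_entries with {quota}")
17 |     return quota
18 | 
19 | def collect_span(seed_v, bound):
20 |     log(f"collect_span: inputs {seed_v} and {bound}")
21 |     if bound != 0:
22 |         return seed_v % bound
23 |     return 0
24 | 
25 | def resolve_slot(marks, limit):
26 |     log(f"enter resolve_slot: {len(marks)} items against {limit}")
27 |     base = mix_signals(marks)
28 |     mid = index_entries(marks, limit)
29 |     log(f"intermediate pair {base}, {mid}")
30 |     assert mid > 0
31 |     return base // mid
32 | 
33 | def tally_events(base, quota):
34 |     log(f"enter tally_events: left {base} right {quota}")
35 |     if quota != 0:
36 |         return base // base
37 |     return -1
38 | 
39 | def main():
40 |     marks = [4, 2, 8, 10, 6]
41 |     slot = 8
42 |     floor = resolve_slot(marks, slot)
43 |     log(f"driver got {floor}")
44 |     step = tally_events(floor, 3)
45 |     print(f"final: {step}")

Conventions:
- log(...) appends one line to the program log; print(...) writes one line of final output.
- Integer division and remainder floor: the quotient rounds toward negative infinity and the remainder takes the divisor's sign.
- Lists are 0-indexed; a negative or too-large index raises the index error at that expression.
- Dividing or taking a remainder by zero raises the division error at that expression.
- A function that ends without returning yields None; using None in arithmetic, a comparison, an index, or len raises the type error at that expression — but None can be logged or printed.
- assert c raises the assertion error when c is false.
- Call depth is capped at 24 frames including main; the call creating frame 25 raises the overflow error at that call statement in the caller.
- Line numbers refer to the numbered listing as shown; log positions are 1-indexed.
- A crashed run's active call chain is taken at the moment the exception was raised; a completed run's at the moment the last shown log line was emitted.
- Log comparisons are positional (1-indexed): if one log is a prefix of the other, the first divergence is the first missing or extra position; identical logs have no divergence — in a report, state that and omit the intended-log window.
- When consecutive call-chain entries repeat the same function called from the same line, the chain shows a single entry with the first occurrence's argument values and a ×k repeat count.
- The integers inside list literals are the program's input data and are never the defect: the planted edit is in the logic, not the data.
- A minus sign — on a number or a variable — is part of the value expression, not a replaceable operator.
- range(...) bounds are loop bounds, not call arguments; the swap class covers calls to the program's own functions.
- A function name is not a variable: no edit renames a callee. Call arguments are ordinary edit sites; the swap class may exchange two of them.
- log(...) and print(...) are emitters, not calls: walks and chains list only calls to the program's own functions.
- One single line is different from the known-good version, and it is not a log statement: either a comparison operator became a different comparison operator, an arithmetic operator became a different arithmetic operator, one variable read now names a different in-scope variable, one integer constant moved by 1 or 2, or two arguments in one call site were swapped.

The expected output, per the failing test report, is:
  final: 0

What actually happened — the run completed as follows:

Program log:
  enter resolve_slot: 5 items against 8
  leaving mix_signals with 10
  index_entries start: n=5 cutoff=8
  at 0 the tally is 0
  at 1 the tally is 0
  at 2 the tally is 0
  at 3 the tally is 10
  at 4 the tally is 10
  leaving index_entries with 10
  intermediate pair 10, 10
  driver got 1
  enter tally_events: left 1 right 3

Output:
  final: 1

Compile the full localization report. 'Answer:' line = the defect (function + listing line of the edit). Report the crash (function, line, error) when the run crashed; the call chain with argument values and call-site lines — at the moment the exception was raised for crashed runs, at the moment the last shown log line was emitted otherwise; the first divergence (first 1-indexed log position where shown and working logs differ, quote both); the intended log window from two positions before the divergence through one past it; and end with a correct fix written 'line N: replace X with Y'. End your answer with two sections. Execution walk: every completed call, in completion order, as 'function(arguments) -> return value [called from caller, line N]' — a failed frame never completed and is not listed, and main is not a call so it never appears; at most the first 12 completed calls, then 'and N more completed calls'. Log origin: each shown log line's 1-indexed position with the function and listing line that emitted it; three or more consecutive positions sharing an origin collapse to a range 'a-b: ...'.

Answer: the defect is in tally_events at line 36.
Key fact: The logs agree in full; only the final output differs.
Call chain: main -> tally_events(1, 3) (called at line 44).
First divergence: there is none — every log position agrees.
Execution walk:
  mix_signals([4, 2, 8, 10, 6]) -> 10  [called from resolve_slot, line 27]
  index_entries([4, 2, 8, 10, 6], 8) -> 10  [called from resolve_slot, line 28]
  resolve_slot([4, 2, 8, 10, 6], 8) -> 1  [called from main, line 42]
  tally_events(1, 3) -> 1  [called from main, line 44]
Origin of each log line:
  1: logged in resolve_slot at line 26
  2: logged in mix_signals at line 6
  3: logged in index_entries at line 10
  4-8: logged in index_entries at line 15
  9: logged in index_entries at line 16
  10: logged in resolve_slot at line 29
  11: logged in main at line 43
  12: logged in tally_events at line 34
A correct fix: line 36: replace `base // base` with `base // quota`.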